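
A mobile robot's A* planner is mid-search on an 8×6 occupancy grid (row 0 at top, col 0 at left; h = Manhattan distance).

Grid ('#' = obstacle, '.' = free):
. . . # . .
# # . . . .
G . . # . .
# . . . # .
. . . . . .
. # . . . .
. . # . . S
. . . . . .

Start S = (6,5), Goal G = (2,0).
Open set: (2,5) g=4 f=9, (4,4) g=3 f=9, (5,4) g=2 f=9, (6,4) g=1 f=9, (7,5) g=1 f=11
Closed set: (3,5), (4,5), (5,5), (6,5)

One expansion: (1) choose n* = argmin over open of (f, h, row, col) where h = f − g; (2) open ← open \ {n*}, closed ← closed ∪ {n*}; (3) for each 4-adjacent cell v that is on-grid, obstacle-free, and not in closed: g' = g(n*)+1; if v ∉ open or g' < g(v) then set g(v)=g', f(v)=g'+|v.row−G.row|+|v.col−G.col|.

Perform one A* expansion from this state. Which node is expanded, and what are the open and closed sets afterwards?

step 1: expand (2,5) (f=9, h=5) → closed; open now [(1,5) g=5 f=11, (2,4) g=5 f=9, (4,4) g=3 f=9, (5,4) g=2 f=9, (6,4) g=1 f=9, (7,5) g=1 f=11]

expanded=(2,5); open=[(1,5) g=5 f=11, (2,4) g=5 f=9, (4,4) g=3 f=9, (5,4) g=2 f=9, (6,4) g=1 f=9, (7,5) g=1 f=11]; closed=[(2,5), (3,5), (4,5), (5,5), (6,5)]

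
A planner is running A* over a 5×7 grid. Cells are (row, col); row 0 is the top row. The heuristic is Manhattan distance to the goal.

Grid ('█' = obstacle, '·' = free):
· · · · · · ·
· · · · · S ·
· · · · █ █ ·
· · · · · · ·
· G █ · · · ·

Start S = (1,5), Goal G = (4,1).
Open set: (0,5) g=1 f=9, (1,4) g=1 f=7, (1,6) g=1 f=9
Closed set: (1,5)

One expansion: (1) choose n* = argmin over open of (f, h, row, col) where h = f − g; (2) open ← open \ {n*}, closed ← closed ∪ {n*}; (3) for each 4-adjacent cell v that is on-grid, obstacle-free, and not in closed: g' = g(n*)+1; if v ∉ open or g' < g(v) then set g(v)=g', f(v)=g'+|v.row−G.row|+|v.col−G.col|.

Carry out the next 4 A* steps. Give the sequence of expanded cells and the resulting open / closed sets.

step 1: expand (1,4) (f=7, h=6) → closed; open now [(0,4) g=2 f=9, (0,5) g=1 f=9, (1,3) g=2 f=7, (1,6) g=1 f=9]
step 2: expand (1,3) (f=7, h=5) → closed; open now [(0,3) g=3 f=9, (0,4) g=2 f=9, (0,5) g=1 f=9, (1,2) g=3 f=7, (1,6) g=1 f=9, (2,3) g=3 f=7]
step 3: expand (1,2) (f=7, h=4) → closed; open now [(0,2) g=4 f=9, (0,3) g=3 f=9, (0,4) g=2 f=9, (0,5) g=1 f=9, (1,1) g=4 f=7, (1,6) g=1 f=9, (2,2) g=4 f=7, (2,3) g=3 f=7]
step 4: expand (1,1) (f=7, h=3) → closed; open now [(0,1) g=5 f=9, (0,2) g=4 f=9, (0,3) g=3 f=9, (0,4) g=2 f=9, (0,5) g=1 f=9, (1,0) g=5 f=9, (1,6) g=1 f=9, (2,1) g=5 f=7, (2,2) g=4 f=7, (2,3) g=3 f=7]

order=[(1,4) → (1,3) → (1,2) → (1,1)]; open=[(0,1) g=5 f=9, (0,2) g=4 f=9, (0,3) g=3 f=9, (0,4) g=2 f=9, (0,5) g=1 f=9, (1,0) g=5 f=9, (1,6) g=1 f=9, (2,1) g=5 f=7, (2,2) g=4 f=7, (2,3) g=3 f=7]; closed=[(1,1), (1,2), (1,3), (1,4), (1,5)]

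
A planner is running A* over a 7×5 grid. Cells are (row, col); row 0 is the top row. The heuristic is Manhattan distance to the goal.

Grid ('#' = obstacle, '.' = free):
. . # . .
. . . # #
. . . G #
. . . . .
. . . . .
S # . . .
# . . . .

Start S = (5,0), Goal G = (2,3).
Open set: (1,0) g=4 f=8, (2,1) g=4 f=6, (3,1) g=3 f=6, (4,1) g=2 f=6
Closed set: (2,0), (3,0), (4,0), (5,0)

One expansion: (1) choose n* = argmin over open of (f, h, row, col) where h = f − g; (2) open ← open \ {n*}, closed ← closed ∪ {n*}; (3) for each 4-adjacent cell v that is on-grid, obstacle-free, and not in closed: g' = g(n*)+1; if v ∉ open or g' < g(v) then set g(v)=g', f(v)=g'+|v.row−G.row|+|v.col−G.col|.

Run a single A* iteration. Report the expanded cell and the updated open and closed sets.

expanded=(2,1); open=[(1,0) g=4 f=8, (1,1) g=5 f=8, (2,2) g=5 f=6, (3,1) g=3 f=6, (4,1) g=2 f=6]; closed=[(2,0), (2,1), (3,0), (4,0), (5,0)]

step 1: expand (2,1) (f=6, h=2) → closed; open now [(1,0) g=4 f=8, (1,1) g=5 f=8, (2,2) g=5 f=6, (3,1) g=3 f=6, (4,1) g=2 f=6]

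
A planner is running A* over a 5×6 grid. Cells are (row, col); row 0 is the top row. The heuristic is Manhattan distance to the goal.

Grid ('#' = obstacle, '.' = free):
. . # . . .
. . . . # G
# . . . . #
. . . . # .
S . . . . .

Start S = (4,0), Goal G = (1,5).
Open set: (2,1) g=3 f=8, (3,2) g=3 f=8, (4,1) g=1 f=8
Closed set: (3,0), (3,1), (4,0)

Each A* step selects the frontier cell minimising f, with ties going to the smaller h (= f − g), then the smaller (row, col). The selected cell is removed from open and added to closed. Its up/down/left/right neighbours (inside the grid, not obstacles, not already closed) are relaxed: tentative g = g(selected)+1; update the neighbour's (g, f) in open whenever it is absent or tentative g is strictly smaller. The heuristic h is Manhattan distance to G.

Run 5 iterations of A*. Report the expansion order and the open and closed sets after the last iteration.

step 1: expand (2,1) (f=8, h=5) → closed; open now [(1,1) g=4 f=8, (2,2) g=4 f=8, (3,2) g=3 f=8, (4,1) g=1 f=8]
step 2: expand (1,1) (f=8, h=4) → closed; open now [(0,1) g=5 f=10, (1,0) g=5 f=10, (1,2) g=5 f=8, (2,2) g=4 f=8, (3,2) g=3 f=8, (4,1) g=1 f=8]
step 3: expand (1,2) (f=8, h=3) → closed; open now [(0,1) g=5 f=10, (1,0) g=5 f=10, (1,3) g=6 f=8, (2,2) g=4 f=8, (3,2) g=3 f=8, (4,1) g=1 f=8]
step 4: expand (1,3) (f=8, h=2) → closed; open now [(0,1) g=5 f=10, (0,3) g=7 f=10, (1,0) g=5 f=10, (2,2) g=4 f=8, (2,3) g=7 f=10, (3,2) g=3 f=8, (4,1) g=1 f=8]
step 5: expand (2,2) (f=8, h=4) → closed; open now [(0,1) g=5 f=10, (0,3) g=7 f=10, (1,0) g=5 f=10, (2,3) g=5 f=8, (3,2) g=3 f=8, (4,1) g=1 f=8]

order=[(2,1) → (1,1) → (1,2) → (1,3) → (2,2)]; open=[(0,1) g=5 f=10, (0,3) g=7 f=10, (1,0) g=5 f=10, (2,3) g=5 f=8, (3,2) g=3 f=8, (4,1) g=1 f=8]; closed=[(1,1), (1,2), (1,3), (2,1), (2,2), (3,0), (3,1), (4,0)]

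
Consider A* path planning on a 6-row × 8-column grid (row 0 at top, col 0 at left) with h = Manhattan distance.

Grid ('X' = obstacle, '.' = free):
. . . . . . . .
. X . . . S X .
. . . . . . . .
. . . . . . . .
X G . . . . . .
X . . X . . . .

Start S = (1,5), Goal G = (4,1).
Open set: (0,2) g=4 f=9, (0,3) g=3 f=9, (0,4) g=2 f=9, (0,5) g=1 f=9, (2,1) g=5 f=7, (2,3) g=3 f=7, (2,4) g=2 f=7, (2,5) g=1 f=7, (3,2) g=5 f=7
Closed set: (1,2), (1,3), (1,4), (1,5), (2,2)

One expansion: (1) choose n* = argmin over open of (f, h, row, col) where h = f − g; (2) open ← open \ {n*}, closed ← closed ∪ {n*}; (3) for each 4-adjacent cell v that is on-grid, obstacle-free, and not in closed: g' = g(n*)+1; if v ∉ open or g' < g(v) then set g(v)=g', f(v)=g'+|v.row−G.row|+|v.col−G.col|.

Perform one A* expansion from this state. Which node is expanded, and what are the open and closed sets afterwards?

step 1: expand (2,1) (f=7, h=2) → closed; open now [(0,2) g=4 f=9, (0,3) g=3 f=9, (0,4) g=2 f=9, (0,5) g=1 f=9, (2,0) g=6 f=9, (2,3) g=3 f=7, (2,4) g=2 f=7, (2,5) g=1 f=7, (3,1) g=6 f=7, (3,2) g=5 f=7]

expanded=(2,1); open=[(0,2) g=4 f=9, (0,3) g=3 f=9, (0,4) g=2 f=9, (0,5) g=1 f=9, (2,0) g=6 f=9, (2,3) g=3 f=7, (2,4) g=2 f=7, (2,5) g=1 f=7, (3,1) g=6 f=7, (3,2) g=5 f=7]; closed=[(1,2), (1,3), (1,4), (1,5), (2,1), (2,2)]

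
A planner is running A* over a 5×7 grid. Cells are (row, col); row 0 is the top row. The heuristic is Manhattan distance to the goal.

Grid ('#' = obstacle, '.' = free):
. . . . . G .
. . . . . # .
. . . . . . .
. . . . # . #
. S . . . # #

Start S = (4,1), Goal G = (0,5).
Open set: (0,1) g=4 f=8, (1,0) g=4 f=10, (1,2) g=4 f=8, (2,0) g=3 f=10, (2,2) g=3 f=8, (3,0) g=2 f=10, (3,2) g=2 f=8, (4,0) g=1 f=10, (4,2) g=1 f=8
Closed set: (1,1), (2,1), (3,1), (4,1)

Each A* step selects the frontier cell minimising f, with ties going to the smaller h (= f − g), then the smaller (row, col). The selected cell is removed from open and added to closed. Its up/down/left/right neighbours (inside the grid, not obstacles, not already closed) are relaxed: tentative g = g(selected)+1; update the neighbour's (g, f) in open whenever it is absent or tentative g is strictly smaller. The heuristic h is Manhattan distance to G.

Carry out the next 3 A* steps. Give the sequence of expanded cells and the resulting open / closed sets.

step 1: expand (0,1) (f=8, h=4) → closed; open now [(0,0) g=5 f=10, (0,2) g=5 f=8, (1,0) g=4 f=10, (1,2) g=4 f=8, (2,0) g=3 f=10, (2,2) g=3 f=8, (3,0) g=2 f=10, (3,2) g=2 f=8, (4,0) g=1 f=10, (4,2) g=1 f=8]
step 2: expand (0,2) (f=8, h=3) → closed; open now [(0,0) g=5 f=10, (0,3) g=6 f=8, (1,0) g=4 f=10, (1,2) g=4 f=8, (2,0) g=3 f=10, (2,2) g=3 f=8, (3,0) g=2 f=10, (3,2) g=2 f=8, (4,0) g=1 f=10, (4,2) g=1 f=8]
step 3: expand (0,3) (f=8, h=2) → closed; open now [(0,0) g=5 f=10, (0,4) g=7 f=8, (1,0) g=4 f=10, (1,2) g=4 f=8, (1,3) g=7 f=10, (2,0) g=3 f=10, (2,2) g=3 f=8, (3,0) g=2 f=10, (3,2) g=2 f=8, (4,0) g=1 f=10, (4,2) g=1 f=8]

order=[(0,1) → (0,2) → (0,3)]; open=[(0,0) g=5 f=10, (0,4) g=7 f=8, (1,0) g=4 f=10, (1,2) g=4 f=8, (1,3) g=7 f=10, (2,0) g=3 f=10, (2,2) g=3 f=8, (3,0) g=2 f=10, (3,2) g=2 f=8, (4,0) g=1 f=10, (4,2) g=1 f=8]; closed=[(0,1), (0,2), (0,3), (1,1), (2,1), (3,1), (4,1)]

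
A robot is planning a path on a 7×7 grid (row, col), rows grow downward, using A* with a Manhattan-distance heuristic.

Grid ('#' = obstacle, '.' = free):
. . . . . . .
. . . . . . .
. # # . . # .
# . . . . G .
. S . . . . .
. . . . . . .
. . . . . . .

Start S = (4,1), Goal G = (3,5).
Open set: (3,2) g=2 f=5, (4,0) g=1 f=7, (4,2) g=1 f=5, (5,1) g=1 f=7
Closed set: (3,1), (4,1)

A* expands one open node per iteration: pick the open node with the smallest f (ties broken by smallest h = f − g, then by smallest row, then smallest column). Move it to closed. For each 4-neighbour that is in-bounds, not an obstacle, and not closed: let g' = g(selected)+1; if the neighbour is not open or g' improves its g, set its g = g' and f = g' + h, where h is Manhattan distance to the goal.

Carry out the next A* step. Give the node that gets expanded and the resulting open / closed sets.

expanded=(3,2); open=[(3,3) g=3 f=5, (4,0) g=1 f=7, (4,2) g=1 f=5, (5,1) g=1 f=7]; closed=[(3,1), (3,2), (4,1)]

step 1: expand (3,2) (f=5, h=3) → closed; open now [(3,3) g=3 f=5, (4,0) g=1 f=7, (4,2) g=1 f=5, (5,1) g=1 f=7]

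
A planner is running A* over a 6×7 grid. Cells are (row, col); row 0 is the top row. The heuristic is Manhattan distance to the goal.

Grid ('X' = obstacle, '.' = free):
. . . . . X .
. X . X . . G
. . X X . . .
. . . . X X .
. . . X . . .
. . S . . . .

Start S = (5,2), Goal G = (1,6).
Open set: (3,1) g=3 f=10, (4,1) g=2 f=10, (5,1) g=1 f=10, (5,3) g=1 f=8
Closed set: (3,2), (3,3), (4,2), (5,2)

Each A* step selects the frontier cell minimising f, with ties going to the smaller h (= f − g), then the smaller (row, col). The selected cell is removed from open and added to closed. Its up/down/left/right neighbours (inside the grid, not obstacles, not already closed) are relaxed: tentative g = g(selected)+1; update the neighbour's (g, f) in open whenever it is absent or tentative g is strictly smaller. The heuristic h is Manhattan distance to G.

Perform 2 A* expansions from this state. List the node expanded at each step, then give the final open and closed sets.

step 1: expand (5,3) (f=8, h=7) → closed; open now [(3,1) g=3 f=10, (4,1) g=2 f=10, (5,1) g=1 f=10, (5,4) g=2 f=8]
step 2: expand (5,4) (f=8, h=6) → closed; open now [(3,1) g=3 f=10, (4,1) g=2 f=10, (4,4) g=3 f=8, (5,1) g=1 f=10, (5,5) g=3 f=8]

order=[(5,3) → (5,4)]; open=[(3,1) g=3 f=10, (4,1) g=2 f=10, (4,4) g=3 f=8, (5,1) g=1 f=10, (5,5) g=3 f=8]; closed=[(3,2), (3,3), (4,2), (5,2), (5,3), (5,4)]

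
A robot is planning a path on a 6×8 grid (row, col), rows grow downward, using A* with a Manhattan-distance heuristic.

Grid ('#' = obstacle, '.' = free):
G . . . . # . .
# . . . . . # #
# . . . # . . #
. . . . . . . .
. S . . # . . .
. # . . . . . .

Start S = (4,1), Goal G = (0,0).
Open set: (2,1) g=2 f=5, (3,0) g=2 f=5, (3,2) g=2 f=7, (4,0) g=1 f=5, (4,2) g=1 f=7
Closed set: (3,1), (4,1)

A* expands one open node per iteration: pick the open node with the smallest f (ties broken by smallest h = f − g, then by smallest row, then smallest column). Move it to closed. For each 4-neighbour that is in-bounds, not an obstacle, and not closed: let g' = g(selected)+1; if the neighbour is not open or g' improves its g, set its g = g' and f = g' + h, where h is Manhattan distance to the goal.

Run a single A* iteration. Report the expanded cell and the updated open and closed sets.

step 1: expand (2,1) (f=5, h=3) → closed; open now [(1,1) g=3 f=5, (2,2) g=3 f=7, (3,0) g=2 f=5, (3,2) g=2 f=7, (4,0) g=1 f=5, (4,2) g=1 f=7]

expanded=(2,1); open=[(1,1) g=3 f=5, (2,2) g=3 f=7, (3,0) g=2 f=5, (3,2) g=2 f=7, (4,0) g=1 f=5, (4,2) g=1 f=7]; closed=[(2,1), (3,1), (4,1)]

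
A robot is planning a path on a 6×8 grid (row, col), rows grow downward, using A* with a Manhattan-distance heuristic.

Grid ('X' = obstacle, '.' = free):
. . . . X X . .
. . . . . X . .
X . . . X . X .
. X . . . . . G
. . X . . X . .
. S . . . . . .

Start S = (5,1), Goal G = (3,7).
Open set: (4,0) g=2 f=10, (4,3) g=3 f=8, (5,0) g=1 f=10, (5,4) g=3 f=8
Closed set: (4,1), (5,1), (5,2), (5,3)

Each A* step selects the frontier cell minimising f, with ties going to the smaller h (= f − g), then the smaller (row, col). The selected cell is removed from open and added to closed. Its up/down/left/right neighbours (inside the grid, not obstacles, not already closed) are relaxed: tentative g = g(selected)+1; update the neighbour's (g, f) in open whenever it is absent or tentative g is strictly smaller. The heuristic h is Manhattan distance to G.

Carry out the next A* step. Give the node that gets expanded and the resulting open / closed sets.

expanded=(4,3); open=[(3,3) g=4 f=8, (4,0) g=2 f=10, (4,4) g=4 f=8, (5,0) g=1 f=10, (5,4) g=3 f=8]; closed=[(4,1), (4,3), (5,1), (5,2), (5,3)]

step 1: expand (4,3) (f=8, h=5) → closed; open now [(3,3) g=4 f=8, (4,0) g=2 f=10, (4,4) g=4 f=8, (5,0) g=1 f=10, (5,4) g=3 f=8]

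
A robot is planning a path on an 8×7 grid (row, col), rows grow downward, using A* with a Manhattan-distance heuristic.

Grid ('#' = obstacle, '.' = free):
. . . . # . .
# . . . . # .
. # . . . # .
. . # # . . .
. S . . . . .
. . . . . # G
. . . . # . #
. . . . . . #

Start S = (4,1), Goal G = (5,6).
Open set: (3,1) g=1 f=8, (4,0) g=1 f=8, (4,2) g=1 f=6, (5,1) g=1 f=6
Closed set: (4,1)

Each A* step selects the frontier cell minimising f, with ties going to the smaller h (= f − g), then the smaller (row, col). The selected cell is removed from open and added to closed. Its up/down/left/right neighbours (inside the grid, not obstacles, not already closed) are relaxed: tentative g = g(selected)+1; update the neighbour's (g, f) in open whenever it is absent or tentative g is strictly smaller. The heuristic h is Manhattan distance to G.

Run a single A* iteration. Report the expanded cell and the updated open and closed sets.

expanded=(4,2); open=[(3,1) g=1 f=8, (4,0) g=1 f=8, (4,3) g=2 f=6, (5,1) g=1 f=6, (5,2) g=2 f=6]; closed=[(4,1), (4,2)]

step 1: expand (4,2) (f=6, h=5) → closed; open now [(3,1) g=1 f=8, (4,0) g=1 f=8, (4,3) g=2 f=6, (5,1) g=1 f=6, (5,2) g=2 f=6]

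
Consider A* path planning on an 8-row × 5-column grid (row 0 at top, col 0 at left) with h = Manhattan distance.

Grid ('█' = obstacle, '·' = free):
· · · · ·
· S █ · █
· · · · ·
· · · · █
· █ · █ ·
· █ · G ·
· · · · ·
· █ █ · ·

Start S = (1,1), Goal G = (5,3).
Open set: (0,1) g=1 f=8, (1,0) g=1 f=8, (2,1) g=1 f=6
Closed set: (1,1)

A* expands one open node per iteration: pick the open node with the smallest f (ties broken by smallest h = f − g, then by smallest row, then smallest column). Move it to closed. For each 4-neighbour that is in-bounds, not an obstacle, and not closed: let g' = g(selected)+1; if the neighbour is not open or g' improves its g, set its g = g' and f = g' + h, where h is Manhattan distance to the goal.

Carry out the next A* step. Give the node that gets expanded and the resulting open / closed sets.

step 1: expand (2,1) (f=6, h=5) → closed; open now [(0,1) g=1 f=8, (1,0) g=1 f=8, (2,0) g=2 f=8, (2,2) g=2 f=6, (3,1) g=2 f=6]

expanded=(2,1); open=[(0,1) g=1 f=8, (1,0) g=1 f=8, (2,0) g=2 f=8, (2,2) g=2 f=6, (3,1) g=2 f=6]; closed=[(1,1), (2,1)]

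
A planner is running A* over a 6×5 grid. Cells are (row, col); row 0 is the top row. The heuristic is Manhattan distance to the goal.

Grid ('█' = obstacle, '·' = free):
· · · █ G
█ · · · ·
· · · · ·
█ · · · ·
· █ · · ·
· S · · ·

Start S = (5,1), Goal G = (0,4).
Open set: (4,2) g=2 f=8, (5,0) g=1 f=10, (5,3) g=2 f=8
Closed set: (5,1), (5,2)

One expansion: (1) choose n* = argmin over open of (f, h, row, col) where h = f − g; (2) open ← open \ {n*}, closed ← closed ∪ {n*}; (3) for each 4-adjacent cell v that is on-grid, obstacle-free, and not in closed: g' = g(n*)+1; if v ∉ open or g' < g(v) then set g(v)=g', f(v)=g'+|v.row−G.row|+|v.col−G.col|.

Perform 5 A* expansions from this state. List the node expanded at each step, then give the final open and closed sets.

order=[(4,2) → (3,2) → (2,2) → (1,2) → (0,2)]; open=[(0,1) g=7 f=10, (1,1) g=6 f=10, (1,3) g=6 f=8, (2,1) g=5 f=10, (2,3) g=5 f=8, (3,1) g=4 f=10, (3,3) g=4 f=8, (4,3) g=3 f=8, (5,0) g=1 f=10, (5,3) g=2 f=8]; closed=[(0,2), (1,2), (2,2), (3,2), (4,2), (5,1), (5,2)]

step 1: expand (4,2) (f=8, h=6) → closed; open now [(3,2) g=3 f=8, (4,3) g=3 f=8, (5,0) g=1 f=10, (5,3) g=2 f=8]
step 2: expand (3,2) (f=8, h=5) → closed; open now [(2,2) g=4 f=8, (3,1) g=4 f=10, (3,3) g=4 f=8, (4,3) g=3 f=8, (5,0) g=1 f=10, (5,3) g=2 f=8]
step 3: expand (2,2) (f=8, h=4) → closed; open now [(1,2) g=5 f=8, (2,1) g=5 f=10, (2,3) g=5 f=8, (3,1) g=4 f=10, (3,3) g=4 f=8, (4,3) g=3 f=8, (5,0) g=1 f=10, (5,3) g=2 f=8]
step 4: expand (1,2) (f=8, h=3) → closed; open now [(0,2) g=6 f=8, (1,1) g=6 f=10, (1,3) g=6 f=8, (2,1) g=5 f=10, (2,3) g=5 f=8, (3,1) g=4 f=10, (3,3) g=4 f=8, (4,3) g=3 f=8, (5,0) g=1 f=10, (5,3) g=2 f=8]
step 5: expand (0,2) (f=8, h=2) → closed; open now [(0,1) g=7 f=10, (1,1) g=6 f=10, (1,3) g=6 f=8, (2,1) g=5 f=10, (2,3) g=5 f=8, (3,1) g=4 f=10, (3,3) g=4 f=8, (4,3) g=3 f=8, (5,0) g=1 f=10, (5,3) g=2 f=8]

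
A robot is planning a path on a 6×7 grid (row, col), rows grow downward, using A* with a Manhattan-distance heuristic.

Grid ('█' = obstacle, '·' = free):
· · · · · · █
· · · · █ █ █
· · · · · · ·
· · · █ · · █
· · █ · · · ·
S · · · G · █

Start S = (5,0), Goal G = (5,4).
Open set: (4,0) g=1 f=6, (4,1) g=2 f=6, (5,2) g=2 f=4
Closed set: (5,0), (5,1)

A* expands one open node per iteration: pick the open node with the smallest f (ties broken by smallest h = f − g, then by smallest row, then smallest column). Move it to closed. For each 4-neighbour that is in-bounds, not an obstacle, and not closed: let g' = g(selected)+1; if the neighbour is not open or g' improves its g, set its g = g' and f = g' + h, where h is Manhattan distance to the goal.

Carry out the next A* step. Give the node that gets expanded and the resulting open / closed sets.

step 1: expand (5,2) (f=4, h=2) → closed; open now [(4,0) g=1 f=6, (4,1) g=2 f=6, (5,3) g=3 f=4]

expanded=(5,2); open=[(4,0) g=1 f=6, (4,1) g=2 f=6, (5,3) g=3 f=4]; closed=[(5,0), (5,1), (5,2)]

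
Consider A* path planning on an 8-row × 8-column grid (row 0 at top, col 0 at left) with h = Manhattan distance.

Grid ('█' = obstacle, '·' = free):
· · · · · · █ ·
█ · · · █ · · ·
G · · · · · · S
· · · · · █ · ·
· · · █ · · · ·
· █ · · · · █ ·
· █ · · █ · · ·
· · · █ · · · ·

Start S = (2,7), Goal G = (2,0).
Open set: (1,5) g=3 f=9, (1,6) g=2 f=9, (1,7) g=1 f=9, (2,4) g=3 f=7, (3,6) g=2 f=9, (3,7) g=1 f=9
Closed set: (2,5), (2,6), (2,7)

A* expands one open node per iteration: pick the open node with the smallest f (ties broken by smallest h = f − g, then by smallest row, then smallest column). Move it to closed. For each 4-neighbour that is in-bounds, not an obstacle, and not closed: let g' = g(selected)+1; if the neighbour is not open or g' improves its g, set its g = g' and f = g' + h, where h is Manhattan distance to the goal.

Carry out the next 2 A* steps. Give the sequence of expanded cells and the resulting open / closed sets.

step 1: expand (2,4) (f=7, h=4) → closed; open now [(1,5) g=3 f=9, (1,6) g=2 f=9, (1,7) g=1 f=9, (2,3) g=4 f=7, (3,4) g=4 f=9, (3,6) g=2 f=9, (3,7) g=1 f=9]
step 2: expand (2,3) (f=7, h=3) → closed; open now [(1,3) g=5 f=9, (1,5) g=3 f=9, (1,6) g=2 f=9, (1,7) g=1 f=9, (2,2) g=5 f=7, (3,3) g=5 f=9, (3,4) g=4 f=9, (3,6) g=2 f=9, (3,7) g=1 f=9]

order=[(2,4) → (2,3)]; open=[(1,3) g=5 f=9, (1,5) g=3 f=9, (1,6) g=2 f=9, (1,7) g=1 f=9, (2,2) g=5 f=7, (3,3) g=5 f=9, (3,4) g=4 f=9, (3,6) g=2 f=9, (3,7) g=1 f=9]; closed=[(2,3), (2,4), (2,5), (2,6), (2,7)]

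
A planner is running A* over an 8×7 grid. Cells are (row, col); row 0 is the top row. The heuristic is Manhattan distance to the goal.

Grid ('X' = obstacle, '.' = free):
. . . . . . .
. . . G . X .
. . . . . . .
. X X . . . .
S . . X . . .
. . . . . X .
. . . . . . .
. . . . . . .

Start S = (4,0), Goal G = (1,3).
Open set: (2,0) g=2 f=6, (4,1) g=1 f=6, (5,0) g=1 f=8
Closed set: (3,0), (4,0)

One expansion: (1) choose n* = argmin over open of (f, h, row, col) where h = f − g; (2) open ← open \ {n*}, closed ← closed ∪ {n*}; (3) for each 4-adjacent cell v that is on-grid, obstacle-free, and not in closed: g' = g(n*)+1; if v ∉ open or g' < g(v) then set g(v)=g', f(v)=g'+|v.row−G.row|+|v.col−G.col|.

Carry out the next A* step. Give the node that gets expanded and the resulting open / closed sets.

step 1: expand (2,0) (f=6, h=4) → closed; open now [(1,0) g=3 f=6, (2,1) g=3 f=6, (4,1) g=1 f=6, (5,0) g=1 f=8]

expanded=(2,0); open=[(1,0) g=3 f=6, (2,1) g=3 f=6, (4,1) g=1 f=6, (5,0) g=1 f=8]; closed=[(2,0), (3,0), (4,0)]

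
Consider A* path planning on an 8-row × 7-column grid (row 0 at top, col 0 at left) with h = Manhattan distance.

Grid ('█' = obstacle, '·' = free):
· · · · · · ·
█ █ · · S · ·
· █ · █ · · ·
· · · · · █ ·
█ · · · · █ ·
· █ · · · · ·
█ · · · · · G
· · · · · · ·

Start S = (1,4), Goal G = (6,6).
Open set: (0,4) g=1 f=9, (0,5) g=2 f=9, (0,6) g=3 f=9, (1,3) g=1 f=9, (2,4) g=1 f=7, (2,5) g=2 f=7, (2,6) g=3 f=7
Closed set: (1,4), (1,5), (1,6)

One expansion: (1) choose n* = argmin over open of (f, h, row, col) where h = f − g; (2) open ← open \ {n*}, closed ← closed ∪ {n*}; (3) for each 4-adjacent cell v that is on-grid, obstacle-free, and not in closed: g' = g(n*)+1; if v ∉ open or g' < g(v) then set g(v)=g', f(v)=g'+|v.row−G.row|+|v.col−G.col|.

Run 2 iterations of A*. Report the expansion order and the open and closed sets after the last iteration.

order=[(2,6) → (3,6)]; open=[(0,4) g=1 f=9, (0,5) g=2 f=9, (0,6) g=3 f=9, (1,3) g=1 f=9, (2,4) g=1 f=7, (2,5) g=2 f=7, (4,6) g=5 f=7]; closed=[(1,4), (1,5), (1,6), (2,6), (3,6)]

step 1: expand (2,6) (f=7, h=4) → closed; open now [(0,4) g=1 f=9, (0,5) g=2 f=9, (0,6) g=3 f=9, (1,3) g=1 f=9, (2,4) g=1 f=7, (2,5) g=2 f=7, (3,6) g=4 f=7]
step 2: expand (3,6) (f=7, h=3) → closed; open now [(0,4) g=1 f=9, (0,5) g=2 f=9, (0,6) g=3 f=9, (1,3) g=1 f=9, (2,4) g=1 f=7, (2,5) g=2 f=7, (4,6) g=5 f=7]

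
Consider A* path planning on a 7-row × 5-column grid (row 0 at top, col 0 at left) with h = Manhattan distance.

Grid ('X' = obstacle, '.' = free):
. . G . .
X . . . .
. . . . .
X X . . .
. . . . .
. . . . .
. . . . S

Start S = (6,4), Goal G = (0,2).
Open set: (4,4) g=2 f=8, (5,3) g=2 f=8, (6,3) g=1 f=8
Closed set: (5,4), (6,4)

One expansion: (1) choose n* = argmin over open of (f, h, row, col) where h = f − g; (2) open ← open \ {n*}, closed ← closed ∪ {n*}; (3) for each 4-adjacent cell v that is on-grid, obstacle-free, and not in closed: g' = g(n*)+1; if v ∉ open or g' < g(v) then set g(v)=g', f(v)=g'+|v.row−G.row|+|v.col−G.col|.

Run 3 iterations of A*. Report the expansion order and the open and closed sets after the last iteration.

step 1: expand (4,4) (f=8, h=6) → closed; open now [(3,4) g=3 f=8, (4,3) g=3 f=8, (5,3) g=2 f=8, (6,3) g=1 f=8]
step 2: expand (3,4) (f=8, h=5) → closed; open now [(2,4) g=4 f=8, (3,3) g=4 f=8, (4,3) g=3 f=8, (5,3) g=2 f=8, (6,3) g=1 f=8]
step 3: expand (2,4) (f=8, h=4) → closed; open now [(1,4) g=5 f=8, (2,3) g=5 f=8, (3,3) g=4 f=8, (4,3) g=3 f=8, (5,3) g=2 f=8, (6,3) g=1 f=8]

order=[(4,4) → (3,4) → (2,4)]; open=[(1,4) g=5 f=8, (2,3) g=5 f=8, (3,3) g=4 f=8, (4,3) g=3 f=8, (5,3) g=2 f=8, (6,3) g=1 f=8]; closed=[(2,4), (3,4), (4,4), (5,4), (6,4)]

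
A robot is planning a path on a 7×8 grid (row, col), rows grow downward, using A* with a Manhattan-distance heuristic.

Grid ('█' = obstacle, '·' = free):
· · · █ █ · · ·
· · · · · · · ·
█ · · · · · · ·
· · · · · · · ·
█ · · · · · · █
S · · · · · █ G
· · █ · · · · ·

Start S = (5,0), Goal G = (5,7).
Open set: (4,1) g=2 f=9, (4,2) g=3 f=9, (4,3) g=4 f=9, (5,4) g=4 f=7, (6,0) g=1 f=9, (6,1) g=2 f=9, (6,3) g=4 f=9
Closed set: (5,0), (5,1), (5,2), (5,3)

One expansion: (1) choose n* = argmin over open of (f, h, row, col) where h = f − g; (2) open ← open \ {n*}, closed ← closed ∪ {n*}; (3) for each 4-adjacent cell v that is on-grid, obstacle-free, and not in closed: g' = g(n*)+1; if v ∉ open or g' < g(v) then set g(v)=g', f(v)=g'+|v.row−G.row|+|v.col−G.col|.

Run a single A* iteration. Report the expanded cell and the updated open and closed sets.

step 1: expand (5,4) (f=7, h=3) → closed; open now [(4,1) g=2 f=9, (4,2) g=3 f=9, (4,3) g=4 f=9, (4,4) g=5 f=9, (5,5) g=5 f=7, (6,0) g=1 f=9, (6,1) g=2 f=9, (6,3) g=4 f=9, (6,4) g=5 f=9]

expanded=(5,4); open=[(4,1) g=2 f=9, (4,2) g=3 f=9, (4,3) g=4 f=9, (4,4) g=5 f=9, (5,5) g=5 f=7, (6,0) g=1 f=9, (6,1) g=2 f=9, (6,3) g=4 f=9, (6,4) g=5 f=9]; closed=[(5,0), (5,1), (5,2), (5,3), (5,4)]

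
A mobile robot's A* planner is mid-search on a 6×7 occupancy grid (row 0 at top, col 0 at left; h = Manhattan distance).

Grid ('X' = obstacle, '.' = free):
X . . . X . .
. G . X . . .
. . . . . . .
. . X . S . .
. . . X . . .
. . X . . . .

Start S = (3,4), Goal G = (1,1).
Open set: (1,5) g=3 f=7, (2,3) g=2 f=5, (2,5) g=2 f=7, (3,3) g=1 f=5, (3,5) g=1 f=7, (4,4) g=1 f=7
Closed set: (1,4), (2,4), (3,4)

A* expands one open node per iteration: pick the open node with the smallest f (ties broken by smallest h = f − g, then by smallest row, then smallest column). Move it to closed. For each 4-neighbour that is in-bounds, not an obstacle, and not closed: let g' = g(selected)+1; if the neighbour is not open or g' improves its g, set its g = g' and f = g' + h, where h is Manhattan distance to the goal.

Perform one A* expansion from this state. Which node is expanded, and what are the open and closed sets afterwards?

expanded=(2,3); open=[(1,5) g=3 f=7, (2,2) g=3 f=5, (2,5) g=2 f=7, (3,3) g=1 f=5, (3,5) g=1 f=7, (4,4) g=1 f=7]; closed=[(1,4), (2,3), (2,4), (3,4)]

step 1: expand (2,3) (f=5, h=3) → closed; open now [(1,5) g=3 f=7, (2,2) g=3 f=5, (2,5) g=2 f=7, (3,3) g=1 f=5, (3,5) g=1 f=7, (4,4) g=1 f=7]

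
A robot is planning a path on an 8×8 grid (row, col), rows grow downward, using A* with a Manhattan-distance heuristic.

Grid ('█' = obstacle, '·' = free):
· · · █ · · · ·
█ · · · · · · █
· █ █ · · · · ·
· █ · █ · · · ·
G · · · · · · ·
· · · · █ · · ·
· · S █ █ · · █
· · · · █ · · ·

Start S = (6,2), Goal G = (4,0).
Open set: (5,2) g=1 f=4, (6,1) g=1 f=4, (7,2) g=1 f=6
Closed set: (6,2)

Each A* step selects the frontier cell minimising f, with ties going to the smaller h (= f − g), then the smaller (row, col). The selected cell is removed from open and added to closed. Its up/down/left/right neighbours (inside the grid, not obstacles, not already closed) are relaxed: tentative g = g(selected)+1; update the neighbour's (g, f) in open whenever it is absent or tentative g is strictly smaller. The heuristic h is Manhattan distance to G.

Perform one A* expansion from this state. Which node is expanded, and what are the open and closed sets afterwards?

expanded=(5,2); open=[(4,2) g=2 f=4, (5,1) g=2 f=4, (5,3) g=2 f=6, (6,1) g=1 f=4, (7,2) g=1 f=6]; closed=[(5,2), (6,2)]

step 1: expand (5,2) (f=4, h=3) → closed; open now [(4,2) g=2 f=4, (5,1) g=2 f=4, (5,3) g=2 f=6, (6,1) g=1 f=4, (7,2) g=1 f=6]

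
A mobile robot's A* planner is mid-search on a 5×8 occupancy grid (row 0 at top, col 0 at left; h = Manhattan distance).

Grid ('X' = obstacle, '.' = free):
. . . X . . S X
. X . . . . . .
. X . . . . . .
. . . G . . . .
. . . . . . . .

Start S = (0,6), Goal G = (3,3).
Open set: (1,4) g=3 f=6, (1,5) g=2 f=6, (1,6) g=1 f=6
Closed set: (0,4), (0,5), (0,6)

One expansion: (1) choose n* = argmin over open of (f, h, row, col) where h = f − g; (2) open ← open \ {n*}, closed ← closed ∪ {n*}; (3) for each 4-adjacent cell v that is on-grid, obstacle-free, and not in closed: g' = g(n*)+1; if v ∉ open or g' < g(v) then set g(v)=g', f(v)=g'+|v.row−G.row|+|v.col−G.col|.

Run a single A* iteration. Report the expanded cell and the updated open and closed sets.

step 1: expand (1,4) (f=6, h=3) → closed; open now [(1,3) g=4 f=6, (1,5) g=2 f=6, (1,6) g=1 f=6, (2,4) g=4 f=6]

expanded=(1,4); open=[(1,3) g=4 f=6, (1,5) g=2 f=6, (1,6) g=1 f=6, (2,4) g=4 f=6]; closed=[(0,4), (0,5), (0,6), (1,4)]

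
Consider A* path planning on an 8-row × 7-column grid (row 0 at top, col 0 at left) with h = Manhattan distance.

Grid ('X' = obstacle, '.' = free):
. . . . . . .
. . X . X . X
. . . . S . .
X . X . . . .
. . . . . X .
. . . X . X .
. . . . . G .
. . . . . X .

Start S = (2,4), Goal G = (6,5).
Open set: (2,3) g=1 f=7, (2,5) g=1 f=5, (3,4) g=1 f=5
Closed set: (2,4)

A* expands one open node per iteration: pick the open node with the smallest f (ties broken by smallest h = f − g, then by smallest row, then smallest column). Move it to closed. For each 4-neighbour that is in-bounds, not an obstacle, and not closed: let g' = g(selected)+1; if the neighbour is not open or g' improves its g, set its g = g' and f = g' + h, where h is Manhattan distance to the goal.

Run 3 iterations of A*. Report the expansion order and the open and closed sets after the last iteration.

step 1: expand (2,5) (f=5, h=4) → closed; open now [(1,5) g=2 f=7, (2,3) g=1 f=7, (2,6) g=2 f=7, (3,4) g=1 f=5, (3,5) g=2 f=5]
step 2: expand (3,5) (f=5, h=3) → closed; open now [(1,5) g=2 f=7, (2,3) g=1 f=7, (2,6) g=2 f=7, (3,4) g=1 f=5, (3,6) g=3 f=7]
step 3: expand (3,4) (f=5, h=4) → closed; open now [(1,5) g=2 f=7, (2,3) g=1 f=7, (2,6) g=2 f=7, (3,3) g=2 f=7, (3,6) g=3 f=7, (4,4) g=2 f=5]

order=[(2,5) → (3,5) → (3,4)]; open=[(1,5) g=2 f=7, (2,3) g=1 f=7, (2,6) g=2 f=7, (3,3) g=2 f=7, (3,6) g=3 f=7, (4,4) g=2 f=5]; closed=[(2,4), (2,5), (3,4), (3,5)]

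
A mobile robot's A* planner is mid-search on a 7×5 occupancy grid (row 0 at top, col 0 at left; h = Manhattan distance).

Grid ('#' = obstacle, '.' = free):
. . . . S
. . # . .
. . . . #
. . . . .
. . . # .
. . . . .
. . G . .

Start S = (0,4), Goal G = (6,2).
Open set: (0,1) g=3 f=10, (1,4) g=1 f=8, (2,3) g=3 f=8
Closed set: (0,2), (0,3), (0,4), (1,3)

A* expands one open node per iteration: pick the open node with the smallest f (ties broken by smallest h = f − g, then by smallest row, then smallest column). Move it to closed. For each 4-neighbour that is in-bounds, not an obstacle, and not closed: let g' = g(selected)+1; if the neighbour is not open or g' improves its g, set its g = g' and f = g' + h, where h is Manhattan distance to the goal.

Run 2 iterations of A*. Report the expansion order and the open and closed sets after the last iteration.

order=[(2,3) → (2,2)]; open=[(0,1) g=3 f=10, (1,4) g=1 f=8, (2,1) g=5 f=10, (3,2) g=5 f=8, (3,3) g=4 f=8]; closed=[(0,2), (0,3), (0,4), (1,3), (2,2), (2,3)]

step 1: expand (2,3) (f=8, h=5) → closed; open now [(0,1) g=3 f=10, (1,4) g=1 f=8, (2,2) g=4 f=8, (3,3) g=4 f=8]
step 2: expand (2,2) (f=8, h=4) → closed; open now [(0,1) g=3 f=10, (1,4) g=1 f=8, (2,1) g=5 f=10, (3,2) g=5 f=8, (3,3) g=4 f=8]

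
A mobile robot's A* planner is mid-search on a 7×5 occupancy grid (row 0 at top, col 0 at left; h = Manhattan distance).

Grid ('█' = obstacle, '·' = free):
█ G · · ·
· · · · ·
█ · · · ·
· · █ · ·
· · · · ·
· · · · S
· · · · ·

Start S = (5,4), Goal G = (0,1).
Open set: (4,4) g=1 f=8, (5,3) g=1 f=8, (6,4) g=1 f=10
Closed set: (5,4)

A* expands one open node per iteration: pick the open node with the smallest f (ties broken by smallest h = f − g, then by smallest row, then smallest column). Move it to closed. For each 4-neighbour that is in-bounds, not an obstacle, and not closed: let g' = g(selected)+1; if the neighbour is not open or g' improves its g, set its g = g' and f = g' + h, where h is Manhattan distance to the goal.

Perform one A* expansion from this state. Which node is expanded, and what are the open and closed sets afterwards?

expanded=(4,4); open=[(3,4) g=2 f=8, (4,3) g=2 f=8, (5,3) g=1 f=8, (6,4) g=1 f=10]; closed=[(4,4), (5,4)]

step 1: expand (4,4) (f=8, h=7) → closed; open now [(3,4) g=2 f=8, (4,3) g=2 f=8, (5,3) g=1 f=8, (6,4) g=1 f=10]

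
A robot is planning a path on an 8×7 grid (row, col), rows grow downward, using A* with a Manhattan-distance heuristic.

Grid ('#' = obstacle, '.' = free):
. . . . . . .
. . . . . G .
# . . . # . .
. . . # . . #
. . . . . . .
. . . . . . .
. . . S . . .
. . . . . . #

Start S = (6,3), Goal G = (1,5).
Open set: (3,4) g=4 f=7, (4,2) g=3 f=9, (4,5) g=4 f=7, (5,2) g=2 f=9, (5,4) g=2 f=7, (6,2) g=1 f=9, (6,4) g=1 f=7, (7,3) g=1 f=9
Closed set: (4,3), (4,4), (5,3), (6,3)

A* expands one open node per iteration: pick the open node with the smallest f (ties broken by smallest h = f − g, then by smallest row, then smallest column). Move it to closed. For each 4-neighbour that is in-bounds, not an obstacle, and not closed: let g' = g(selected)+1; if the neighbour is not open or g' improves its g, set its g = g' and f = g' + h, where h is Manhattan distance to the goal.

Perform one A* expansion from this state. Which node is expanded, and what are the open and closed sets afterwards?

expanded=(3,4); open=[(3,5) g=5 f=7, (4,2) g=3 f=9, (4,5) g=4 f=7, (5,2) g=2 f=9, (5,4) g=2 f=7, (6,2) g=1 f=9, (6,4) g=1 f=7, (7,3) g=1 f=9]; closed=[(3,4), (4,3), (4,4), (5,3), (6,3)]

step 1: expand (3,4) (f=7, h=3) → closed; open now [(3,5) g=5 f=7, (4,2) g=3 f=9, (4,5) g=4 f=7, (5,2) g=2 f=9, (5,4) g=2 f=7, (6,2) g=1 f=9, (6,4) g=1 f=7, (7,3) g=1 f=9]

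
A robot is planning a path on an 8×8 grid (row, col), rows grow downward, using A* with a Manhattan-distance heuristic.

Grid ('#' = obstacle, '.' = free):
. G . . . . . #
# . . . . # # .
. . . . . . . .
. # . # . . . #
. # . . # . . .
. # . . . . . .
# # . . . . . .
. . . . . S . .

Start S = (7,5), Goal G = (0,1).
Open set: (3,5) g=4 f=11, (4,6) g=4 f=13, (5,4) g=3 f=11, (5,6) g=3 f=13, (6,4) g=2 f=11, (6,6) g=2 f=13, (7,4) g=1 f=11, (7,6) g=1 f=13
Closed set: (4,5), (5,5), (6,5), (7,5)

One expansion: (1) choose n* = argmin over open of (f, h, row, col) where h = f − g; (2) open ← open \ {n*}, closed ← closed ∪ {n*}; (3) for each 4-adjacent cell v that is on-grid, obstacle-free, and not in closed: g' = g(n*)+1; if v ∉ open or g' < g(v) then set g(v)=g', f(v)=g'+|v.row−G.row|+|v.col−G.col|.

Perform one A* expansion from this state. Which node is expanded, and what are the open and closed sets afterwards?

step 1: expand (3,5) (f=11, h=7) → closed; open now [(2,5) g=5 f=11, (3,4) g=5 f=11, (3,6) g=5 f=13, (4,6) g=4 f=13, (5,4) g=3 f=11, (5,6) g=3 f=13, (6,4) g=2 f=11, (6,6) g=2 f=13, (7,4) g=1 f=11, (7,6) g=1 f=13]

expanded=(3,5); open=[(2,5) g=5 f=11, (3,4) g=5 f=11, (3,6) g=5 f=13, (4,6) g=4 f=13, (5,4) g=3 f=11, (5,6) g=3 f=13, (6,4) g=2 f=11, (6,6) g=2 f=13, (7,4) g=1 f=11, (7,6) g=1 f=13]; closed=[(3,5), (4,5), (5,5), (6,5), (7,5)]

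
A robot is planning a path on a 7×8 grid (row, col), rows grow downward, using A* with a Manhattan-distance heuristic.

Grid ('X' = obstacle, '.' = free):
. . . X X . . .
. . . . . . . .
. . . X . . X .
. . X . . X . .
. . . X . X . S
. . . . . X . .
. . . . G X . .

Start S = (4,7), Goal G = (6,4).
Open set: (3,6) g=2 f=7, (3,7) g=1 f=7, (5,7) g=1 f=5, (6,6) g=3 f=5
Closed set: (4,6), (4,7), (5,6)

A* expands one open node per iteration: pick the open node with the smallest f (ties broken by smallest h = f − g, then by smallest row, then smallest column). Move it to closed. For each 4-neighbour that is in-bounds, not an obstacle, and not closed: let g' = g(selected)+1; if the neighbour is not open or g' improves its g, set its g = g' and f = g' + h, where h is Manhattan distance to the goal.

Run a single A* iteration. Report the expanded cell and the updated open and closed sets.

expanded=(6,6); open=[(3,6) g=2 f=7, (3,7) g=1 f=7, (5,7) g=1 f=5, (6,7) g=4 f=7]; closed=[(4,6), (4,7), (5,6), (6,6)]

step 1: expand (6,6) (f=5, h=2) → closed; open now [(3,6) g=2 f=7, (3,7) g=1 f=7, (5,7) g=1 f=5, (6,7) g=4 f=7]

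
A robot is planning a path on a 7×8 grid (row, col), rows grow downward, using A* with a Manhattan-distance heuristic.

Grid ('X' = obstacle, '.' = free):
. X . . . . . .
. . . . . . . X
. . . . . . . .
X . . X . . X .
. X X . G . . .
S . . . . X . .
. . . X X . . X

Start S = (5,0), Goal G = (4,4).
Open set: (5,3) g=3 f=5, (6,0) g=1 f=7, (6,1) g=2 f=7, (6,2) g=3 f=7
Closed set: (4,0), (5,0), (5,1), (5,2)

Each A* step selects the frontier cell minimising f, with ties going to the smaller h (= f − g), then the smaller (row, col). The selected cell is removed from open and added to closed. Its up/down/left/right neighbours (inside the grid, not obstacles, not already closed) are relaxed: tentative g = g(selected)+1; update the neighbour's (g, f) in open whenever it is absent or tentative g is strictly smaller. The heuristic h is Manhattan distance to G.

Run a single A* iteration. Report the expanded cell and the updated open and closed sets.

step 1: expand (5,3) (f=5, h=2) → closed; open now [(4,3) g=4 f=5, (5,4) g=4 f=5, (6,0) g=1 f=7, (6,1) g=2 f=7, (6,2) g=3 f=7]

expanded=(5,3); open=[(4,3) g=4 f=5, (5,4) g=4 f=5, (6,0) g=1 f=7, (6,1) g=2 f=7, (6,2) g=3 f=7]; closed=[(4,0), (5,0), (5,1), (5,2), (5,3)]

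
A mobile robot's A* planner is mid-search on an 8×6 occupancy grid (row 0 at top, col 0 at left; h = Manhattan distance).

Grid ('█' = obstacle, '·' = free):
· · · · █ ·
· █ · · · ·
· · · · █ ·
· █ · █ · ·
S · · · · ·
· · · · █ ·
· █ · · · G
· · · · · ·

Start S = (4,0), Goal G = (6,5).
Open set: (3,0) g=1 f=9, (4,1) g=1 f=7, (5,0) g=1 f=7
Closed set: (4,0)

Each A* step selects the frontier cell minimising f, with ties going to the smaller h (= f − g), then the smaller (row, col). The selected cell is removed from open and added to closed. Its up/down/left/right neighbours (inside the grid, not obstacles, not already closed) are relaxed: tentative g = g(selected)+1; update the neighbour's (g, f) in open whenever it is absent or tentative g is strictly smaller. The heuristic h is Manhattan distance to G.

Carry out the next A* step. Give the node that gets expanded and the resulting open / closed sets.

expanded=(4,1); open=[(3,0) g=1 f=9, (4,2) g=2 f=7, (5,0) g=1 f=7, (5,1) g=2 f=7]; closed=[(4,0), (4,1)]

step 1: expand (4,1) (f=7, h=6) → closed; open now [(3,0) g=1 f=9, (4,2) g=2 f=7, (5,0) g=1 f=7, (5,1) g=2 f=7]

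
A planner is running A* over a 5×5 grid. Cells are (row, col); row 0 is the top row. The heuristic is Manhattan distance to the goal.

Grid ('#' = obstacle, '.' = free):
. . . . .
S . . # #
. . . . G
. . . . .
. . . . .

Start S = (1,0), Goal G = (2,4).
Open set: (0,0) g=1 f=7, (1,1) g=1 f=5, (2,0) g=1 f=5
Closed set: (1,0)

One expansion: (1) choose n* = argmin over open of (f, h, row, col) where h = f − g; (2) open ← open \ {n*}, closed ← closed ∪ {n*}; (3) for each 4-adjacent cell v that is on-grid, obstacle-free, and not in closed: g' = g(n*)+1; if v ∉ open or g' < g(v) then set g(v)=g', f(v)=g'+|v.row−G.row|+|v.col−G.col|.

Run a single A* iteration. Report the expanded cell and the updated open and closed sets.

expanded=(1,1); open=[(0,0) g=1 f=7, (0,1) g=2 f=7, (1,2) g=2 f=5, (2,0) g=1 f=5, (2,1) g=2 f=5]; closed=[(1,0), (1,1)]

step 1: expand (1,1) (f=5, h=4) → closed; open now [(0,0) g=1 f=7, (0,1) g=2 f=7, (1,2) g=2 f=5, (2,0) g=1 f=5, (2,1) g=2 f=5]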